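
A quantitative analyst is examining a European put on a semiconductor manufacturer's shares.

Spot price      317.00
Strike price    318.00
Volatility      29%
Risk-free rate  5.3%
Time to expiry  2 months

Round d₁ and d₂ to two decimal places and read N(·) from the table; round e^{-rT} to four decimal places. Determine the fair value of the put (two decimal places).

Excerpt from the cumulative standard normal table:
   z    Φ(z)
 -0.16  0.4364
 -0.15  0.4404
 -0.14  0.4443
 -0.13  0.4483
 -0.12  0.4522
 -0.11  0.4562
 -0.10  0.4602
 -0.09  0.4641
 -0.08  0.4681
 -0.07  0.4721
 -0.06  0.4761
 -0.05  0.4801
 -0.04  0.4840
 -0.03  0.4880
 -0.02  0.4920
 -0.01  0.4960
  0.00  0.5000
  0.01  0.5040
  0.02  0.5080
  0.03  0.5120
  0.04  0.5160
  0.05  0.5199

14.25

T = 0.1667;  σ√T = 0.1184
ln(S/K) + (r + σ²/2)T = ln(317/318) + (0.053 + 0.29²/2)·0.1667 = -0.0031 + 0.0158 = 0.0127
d₁ = 0.0127 / 0.1184 = 0.1072 → 0.11
d₂ = d₁ − σ√T = 0.1072 − 0.1184 = -0.0112 → -0.01
exp(−rT) = exp(−0.053·0.1667) = 0.9912
N(−d₂) = N(0.01) = 0.5040;  N(−d₁) = N(-0.11) = 0.4562
P = 318·0.9912·0.5040 − 317·0.4562 = 158.8616 − 144.6154 = 14.2462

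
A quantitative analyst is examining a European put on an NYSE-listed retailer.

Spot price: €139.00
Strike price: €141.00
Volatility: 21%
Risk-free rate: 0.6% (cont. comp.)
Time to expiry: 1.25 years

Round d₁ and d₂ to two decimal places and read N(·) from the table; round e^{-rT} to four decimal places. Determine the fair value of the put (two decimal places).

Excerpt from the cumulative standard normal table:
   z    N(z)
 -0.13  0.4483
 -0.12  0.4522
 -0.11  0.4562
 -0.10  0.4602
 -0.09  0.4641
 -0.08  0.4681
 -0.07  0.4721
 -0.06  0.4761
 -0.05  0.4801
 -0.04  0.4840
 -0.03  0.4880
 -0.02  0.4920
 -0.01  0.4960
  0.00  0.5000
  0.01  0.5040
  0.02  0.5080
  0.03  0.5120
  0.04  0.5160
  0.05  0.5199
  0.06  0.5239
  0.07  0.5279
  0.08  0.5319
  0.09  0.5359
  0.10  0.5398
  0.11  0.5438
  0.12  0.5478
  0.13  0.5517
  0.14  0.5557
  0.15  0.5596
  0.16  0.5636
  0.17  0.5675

σ√T = 0.21·√1.25 = 0.2348
d₁ = [ln(139/141) + (0.006 + 0.21²/2)·1.25] / 0.2348 = [-0.0143 + 0.0351] / 0.2348 = 0.0885 ≈ 0.09
d₂ = d₁ − σ√T = 0.0885 − 0.2348 = -0.1463 ≈ -0.15
e^(−rT) = e^(−0.006·1.25) = 0.9925
N(−d₂) = N(0.15) = 0.5596;  N(−d₁) = N(-0.09) = 0.4641
P = 141·0.9925·0.5596 − 139·0.4641 = 78.3118 − 64.5099 = 13.8019

€13.80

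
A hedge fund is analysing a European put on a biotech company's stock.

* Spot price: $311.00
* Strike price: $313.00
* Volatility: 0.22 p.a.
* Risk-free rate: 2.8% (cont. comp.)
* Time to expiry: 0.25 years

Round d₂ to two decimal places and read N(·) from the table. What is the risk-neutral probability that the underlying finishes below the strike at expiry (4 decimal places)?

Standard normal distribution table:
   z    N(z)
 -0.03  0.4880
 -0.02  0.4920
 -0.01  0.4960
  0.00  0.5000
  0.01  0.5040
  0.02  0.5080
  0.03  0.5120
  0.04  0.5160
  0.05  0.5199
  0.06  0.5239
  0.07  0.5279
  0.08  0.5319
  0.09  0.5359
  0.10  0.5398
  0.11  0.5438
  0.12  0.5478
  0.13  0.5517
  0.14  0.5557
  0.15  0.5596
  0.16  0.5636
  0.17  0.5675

T = 0.25;  σ√T = 0.1100
d₁ = [ln(311/313) + (0.028 + 0.22²/2)·0.25] / 0.1100 = [-0.0064 + 0.0130] / 0.1100 = 0.0604 ≈ 0.06
d₂ = d₁ − σ√T = 0.0604 − 0.1100 = -0.0496 ≈ -0.05
Risk-neutral Pr[S_T < K] = N(−d₂) = N(0.05) = 0.5199

0.5199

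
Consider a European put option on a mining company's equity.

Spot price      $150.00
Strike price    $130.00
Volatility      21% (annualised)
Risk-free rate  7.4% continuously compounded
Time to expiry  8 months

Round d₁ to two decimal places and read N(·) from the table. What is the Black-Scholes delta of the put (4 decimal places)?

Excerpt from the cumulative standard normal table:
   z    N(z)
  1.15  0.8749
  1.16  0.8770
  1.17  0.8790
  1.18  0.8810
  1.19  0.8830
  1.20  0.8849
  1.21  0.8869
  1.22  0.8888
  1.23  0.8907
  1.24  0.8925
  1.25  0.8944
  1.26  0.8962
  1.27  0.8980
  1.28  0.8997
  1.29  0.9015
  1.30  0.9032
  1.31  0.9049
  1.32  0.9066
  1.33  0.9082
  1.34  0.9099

-0.1131

σ√T = 0.21·√0.6667 = 0.1715
ln(S/K) + (r + σ²/2)T = ln(150/130) + (0.074 + 0.21²/2)·0.6667 = 0.1431 + 0.0640 = 0.2071
d₁ = 0.2071 / 0.1715 = 1.2080 ⇒ 1.21
N(d₁) = N(1.21) = 0.8869
Δ_put = N(d₁) − 1 = 0.8869 − 1 = -0.1131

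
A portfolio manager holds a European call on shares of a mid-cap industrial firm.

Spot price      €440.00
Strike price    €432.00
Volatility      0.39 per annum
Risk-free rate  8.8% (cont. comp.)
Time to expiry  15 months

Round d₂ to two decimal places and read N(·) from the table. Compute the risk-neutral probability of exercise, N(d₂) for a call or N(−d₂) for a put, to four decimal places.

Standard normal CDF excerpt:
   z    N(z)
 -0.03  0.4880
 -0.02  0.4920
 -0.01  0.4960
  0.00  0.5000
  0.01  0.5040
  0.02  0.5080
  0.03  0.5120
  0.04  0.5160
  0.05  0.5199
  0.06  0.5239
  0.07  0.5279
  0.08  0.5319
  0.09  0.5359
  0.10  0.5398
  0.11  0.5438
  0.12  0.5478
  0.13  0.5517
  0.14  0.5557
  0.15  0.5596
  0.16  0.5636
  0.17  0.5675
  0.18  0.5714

0.5319

σ√T = 0.39·√1.25 = 0.4360
d₁ = [ln(440/432) + (0.088 + 0.39²/2)·1.25] / 0.4360 = [0.0183 + 0.2051] / 0.4360 = 0.5124 → 0.51
d₂ = d₁ − σ√T = 0.5124 − 0.4360 = 0.0763 → 0.08
Risk-neutral Pr[S_T > K] = N(d₂) = N(0.08) = 0.5319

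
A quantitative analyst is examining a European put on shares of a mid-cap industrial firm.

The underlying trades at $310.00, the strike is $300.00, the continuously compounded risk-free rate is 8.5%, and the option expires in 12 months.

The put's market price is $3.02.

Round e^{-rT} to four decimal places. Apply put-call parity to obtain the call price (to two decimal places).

e^(−rT) = e^(−0.085·1) = 0.9185
Put-call parity: C − P = S − K·e^(−rT) = 310 − 300·0.9185 = 310 − 275.5500 = 34.4500
C = P + (C − P) = 3.02 + (34.4500) = 37.4700

$37.47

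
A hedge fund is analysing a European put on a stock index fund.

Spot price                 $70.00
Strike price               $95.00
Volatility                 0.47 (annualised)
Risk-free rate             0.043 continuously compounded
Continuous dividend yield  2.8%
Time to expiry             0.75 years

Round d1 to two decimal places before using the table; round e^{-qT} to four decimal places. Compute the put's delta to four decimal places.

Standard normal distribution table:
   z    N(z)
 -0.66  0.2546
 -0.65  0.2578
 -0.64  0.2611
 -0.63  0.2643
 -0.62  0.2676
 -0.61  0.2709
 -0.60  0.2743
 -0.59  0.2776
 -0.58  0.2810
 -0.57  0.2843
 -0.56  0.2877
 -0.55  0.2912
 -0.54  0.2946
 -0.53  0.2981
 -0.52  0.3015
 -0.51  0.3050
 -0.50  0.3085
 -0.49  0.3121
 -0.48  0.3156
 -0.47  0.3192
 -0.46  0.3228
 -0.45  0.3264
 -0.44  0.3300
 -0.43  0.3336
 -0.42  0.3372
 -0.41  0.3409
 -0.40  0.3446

σ√T = 0.47 × 0.8660 = 0.4070
ln(S/K) + (r − q + σ²/2)T = ln(70/95) + (0.043 − 0.028 + 0.47²/2)·0.75 = -0.3054 + 0.0941 = -0.2113
d₁ = -0.2113 / 0.4070 = -0.5191 ⇒ -0.52
N(d₁) = N(-0.52) = 0.3015
Δ_put = e^(−qT)·(N(d₁) − 1) = 0.9792·(0.3015 − 1) = -0.6840

-0.6840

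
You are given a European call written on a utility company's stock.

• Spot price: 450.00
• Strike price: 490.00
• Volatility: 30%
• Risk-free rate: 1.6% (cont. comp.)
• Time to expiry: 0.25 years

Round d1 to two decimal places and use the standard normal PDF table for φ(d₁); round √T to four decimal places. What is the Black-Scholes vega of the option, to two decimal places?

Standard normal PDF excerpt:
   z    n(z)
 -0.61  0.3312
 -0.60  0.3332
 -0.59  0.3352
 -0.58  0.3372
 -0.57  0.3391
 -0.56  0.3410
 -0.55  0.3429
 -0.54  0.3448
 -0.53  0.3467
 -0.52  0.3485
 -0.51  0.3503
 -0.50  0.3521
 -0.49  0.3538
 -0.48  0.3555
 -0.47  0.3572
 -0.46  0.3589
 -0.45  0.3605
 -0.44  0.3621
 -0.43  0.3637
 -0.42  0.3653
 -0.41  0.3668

σ√T = 0.3·√0.25 = 0.1500
ln(S/K) + (r + σ²/2)T = ln(450/490) + (0.016 + 0.3²/2)·0.25 = -0.0852 + 0.0152 = -0.0699
d₁ = -0.0699 / 0.1500 = -0.4661 which rounds to -0.47
√T = √0.25 = 0.5000
φ(d₁) = φ(-0.47) = 0.3572
vega = S·φ(d₁)·√T = 450·0.3572·0.5000 = 80.3700

80.37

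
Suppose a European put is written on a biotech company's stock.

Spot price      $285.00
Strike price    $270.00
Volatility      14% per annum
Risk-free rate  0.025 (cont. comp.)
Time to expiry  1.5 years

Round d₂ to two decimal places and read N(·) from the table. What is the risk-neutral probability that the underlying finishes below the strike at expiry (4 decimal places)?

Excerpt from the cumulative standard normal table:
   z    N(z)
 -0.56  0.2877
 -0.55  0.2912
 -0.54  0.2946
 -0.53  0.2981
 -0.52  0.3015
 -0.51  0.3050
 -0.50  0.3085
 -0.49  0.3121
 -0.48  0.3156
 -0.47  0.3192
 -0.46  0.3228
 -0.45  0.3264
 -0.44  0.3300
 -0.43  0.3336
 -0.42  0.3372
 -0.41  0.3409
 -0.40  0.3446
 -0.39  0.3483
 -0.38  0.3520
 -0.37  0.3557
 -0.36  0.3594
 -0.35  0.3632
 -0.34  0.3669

0.3264

σ√T = 0.14·√1.5 = 0.1715
ln(S/K) + (r + σ²/2)T = ln(285/270) + (0.025 + 0.14²/2)·1.5 = 0.0541 + 0.0522 = 0.1063
d₁ = 0.1063 / 0.1715 = 0.6198 → 0.62
d₂ = d₁ − σ√T = 0.6198 − 0.1715 = 0.4483 → 0.45
Pr(exercise) under Q = N(−d₂) = N(-0.45) = 0.3264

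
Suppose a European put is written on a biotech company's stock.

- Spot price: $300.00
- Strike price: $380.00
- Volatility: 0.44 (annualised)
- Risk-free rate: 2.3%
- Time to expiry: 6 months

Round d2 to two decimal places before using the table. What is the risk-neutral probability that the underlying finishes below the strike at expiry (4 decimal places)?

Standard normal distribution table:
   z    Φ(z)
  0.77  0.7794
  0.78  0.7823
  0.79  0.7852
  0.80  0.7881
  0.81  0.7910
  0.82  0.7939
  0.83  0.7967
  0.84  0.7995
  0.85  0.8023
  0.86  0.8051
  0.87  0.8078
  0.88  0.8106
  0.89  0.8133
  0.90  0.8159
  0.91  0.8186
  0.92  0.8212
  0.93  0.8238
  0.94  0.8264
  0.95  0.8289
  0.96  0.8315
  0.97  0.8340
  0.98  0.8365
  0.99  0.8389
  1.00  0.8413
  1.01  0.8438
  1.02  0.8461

σ√T = 0.44·√0.5 = 0.3111
d₁ = [ln(300/380) + (0.023 + 0.44²/2)·0.5] / 0.3111 = [-0.2364 + 0.0599] / 0.3111 = -0.5673 ⇒ -0.57
d₂ = d₁ − σ√T = -0.5673 − 0.3111 = -0.8784 ⇒ -0.88
Risk-neutral Pr[S_T < K] = N(−d₂) = N(0.88) = 0.8106

0.8106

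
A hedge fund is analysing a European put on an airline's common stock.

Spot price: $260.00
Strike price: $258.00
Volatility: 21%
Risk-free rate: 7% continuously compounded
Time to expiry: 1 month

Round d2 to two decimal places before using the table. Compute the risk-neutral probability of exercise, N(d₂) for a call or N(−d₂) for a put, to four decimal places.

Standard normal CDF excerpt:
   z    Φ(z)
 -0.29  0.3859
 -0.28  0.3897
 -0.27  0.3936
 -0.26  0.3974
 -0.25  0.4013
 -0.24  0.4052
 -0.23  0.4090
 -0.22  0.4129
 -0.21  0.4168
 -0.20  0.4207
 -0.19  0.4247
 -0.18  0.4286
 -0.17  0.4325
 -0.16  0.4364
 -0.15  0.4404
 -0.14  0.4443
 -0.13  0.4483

T = 0.08333;  σ√T = 0.0606
d₁ = [ln(260/258) + (0.07 + 0.21²/2)·0.08333] / 0.0606 = [0.0077 + 0.0077] / 0.0606 = 0.2539 which rounds to 0.25
d₂ = d₁ − σ√T = 0.2539 − 0.0606 = 0.1933 which rounds to 0.19
Pr(exercise) under Q = N(−d₂) = N(-0.19) = 0.4247

0.4247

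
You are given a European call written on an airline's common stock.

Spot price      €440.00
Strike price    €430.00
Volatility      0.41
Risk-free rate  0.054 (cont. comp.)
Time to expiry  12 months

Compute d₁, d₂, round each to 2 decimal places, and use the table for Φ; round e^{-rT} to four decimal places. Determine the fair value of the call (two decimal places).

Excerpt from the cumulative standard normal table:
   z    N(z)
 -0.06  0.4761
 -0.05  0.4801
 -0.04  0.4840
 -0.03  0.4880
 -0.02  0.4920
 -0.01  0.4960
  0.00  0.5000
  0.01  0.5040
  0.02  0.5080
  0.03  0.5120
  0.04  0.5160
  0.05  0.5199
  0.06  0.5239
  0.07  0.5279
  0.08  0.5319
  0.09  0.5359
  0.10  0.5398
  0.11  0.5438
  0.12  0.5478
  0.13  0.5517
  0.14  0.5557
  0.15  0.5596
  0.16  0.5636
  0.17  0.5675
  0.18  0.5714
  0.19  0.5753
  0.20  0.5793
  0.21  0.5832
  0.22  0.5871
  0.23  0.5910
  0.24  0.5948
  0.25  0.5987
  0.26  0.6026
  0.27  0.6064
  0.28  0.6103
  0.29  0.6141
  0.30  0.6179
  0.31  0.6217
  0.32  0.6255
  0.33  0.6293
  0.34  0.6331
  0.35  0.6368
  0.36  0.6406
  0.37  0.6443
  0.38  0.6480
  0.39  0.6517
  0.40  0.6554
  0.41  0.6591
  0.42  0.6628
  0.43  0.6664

σ√T = 0.41 × 1.0000 = 0.4100
d₁ = [ln(440/430) + (0.054 + 0.41²/2)·1] / 0.4100 = [0.0230 + 0.1380] / 0.4100 = 0.3928 ⇒ 0.39
d₂ = d₁ − σ√T = 0.3928 − 0.4100 = -0.0172 ⇒ -0.02
e^(−rT) = e^(−0.054·1) = 0.9474
N(d₁) = N(0.39) = 0.6517;  N(d₂) = N(-0.02) = 0.4920
C = 440·0.6517 − 430·0.9474·0.4920 = 286.7480 − 200.4319 = 86.3161

€86.32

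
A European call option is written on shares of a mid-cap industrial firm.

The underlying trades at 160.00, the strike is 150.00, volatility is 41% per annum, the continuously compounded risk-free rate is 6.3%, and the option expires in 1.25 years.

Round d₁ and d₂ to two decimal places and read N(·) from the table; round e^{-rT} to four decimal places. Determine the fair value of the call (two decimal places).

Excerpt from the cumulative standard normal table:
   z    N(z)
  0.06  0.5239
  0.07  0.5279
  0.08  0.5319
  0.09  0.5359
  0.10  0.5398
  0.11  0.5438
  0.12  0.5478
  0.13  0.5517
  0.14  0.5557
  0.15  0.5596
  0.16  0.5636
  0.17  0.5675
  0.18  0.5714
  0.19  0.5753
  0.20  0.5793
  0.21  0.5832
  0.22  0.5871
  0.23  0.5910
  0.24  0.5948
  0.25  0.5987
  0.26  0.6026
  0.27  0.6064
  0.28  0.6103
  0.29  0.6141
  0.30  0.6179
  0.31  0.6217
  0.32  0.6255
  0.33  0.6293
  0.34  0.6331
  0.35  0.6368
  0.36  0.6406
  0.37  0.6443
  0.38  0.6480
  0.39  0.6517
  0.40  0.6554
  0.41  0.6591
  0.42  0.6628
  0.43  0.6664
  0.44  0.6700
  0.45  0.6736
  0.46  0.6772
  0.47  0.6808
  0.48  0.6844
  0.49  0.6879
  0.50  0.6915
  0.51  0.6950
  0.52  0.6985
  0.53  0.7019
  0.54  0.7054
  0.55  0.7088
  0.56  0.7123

39.12

σ√T = 0.41 × 1.1180 = 0.4584
d₁ = [ln(160/150) + (0.063 + 0.41²/2)·1.25] / 0.4584 = [0.0645 + 0.1838] / 0.4584 = 0.5418 → 0.54
d₂ = d₁ − σ√T = 0.5418 − 0.4584 = 0.0834 → 0.08
e^(−rT) = e^(−0.063·1.25) = 0.9243
C = 160·N(0.54) − 150·0.9243·N(0.08) = 160·0.7054 − 150·0.9243·0.5319 = 112.8640 − 73.7453 = 39.1187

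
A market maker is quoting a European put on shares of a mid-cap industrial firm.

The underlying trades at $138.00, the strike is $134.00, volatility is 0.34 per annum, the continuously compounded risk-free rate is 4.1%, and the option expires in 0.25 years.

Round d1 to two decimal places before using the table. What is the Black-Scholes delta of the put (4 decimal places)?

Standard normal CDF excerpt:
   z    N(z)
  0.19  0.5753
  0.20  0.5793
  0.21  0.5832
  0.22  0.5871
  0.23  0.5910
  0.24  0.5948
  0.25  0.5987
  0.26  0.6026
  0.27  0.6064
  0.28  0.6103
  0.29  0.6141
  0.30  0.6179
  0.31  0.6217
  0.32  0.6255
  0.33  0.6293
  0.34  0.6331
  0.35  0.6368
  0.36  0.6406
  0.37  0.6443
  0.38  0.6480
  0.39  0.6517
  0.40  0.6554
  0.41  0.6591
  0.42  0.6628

-0.3745

σ√T = 0.34·√0.25 = 0.1700
ln(S/K) + (r + σ²/2)T = ln(138/134) + (0.041 + 0.34²/2)·0.25 = 0.0294 + 0.0247 = 0.0541
d₁ = 0.0541 / 0.1700 = 0.3183 which rounds to 0.32
N(d₁) = N(0.32) = 0.6255
Δ_put = N(d₁) − 1 = 0.6255 − 1 = -0.3745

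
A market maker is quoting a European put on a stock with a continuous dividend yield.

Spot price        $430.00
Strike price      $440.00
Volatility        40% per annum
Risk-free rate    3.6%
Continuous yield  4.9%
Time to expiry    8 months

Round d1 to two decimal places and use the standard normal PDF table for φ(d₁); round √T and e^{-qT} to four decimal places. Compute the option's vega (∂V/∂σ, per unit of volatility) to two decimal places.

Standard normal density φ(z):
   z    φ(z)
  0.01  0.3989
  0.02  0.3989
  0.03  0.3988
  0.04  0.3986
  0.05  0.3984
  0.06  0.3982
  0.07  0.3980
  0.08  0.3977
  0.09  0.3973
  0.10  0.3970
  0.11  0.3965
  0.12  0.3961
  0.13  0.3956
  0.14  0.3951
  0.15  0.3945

135.25

σ√T = 0.4 × 0.8165 = 0.3266
d₁ = [ln(430/440) + (0.036 − 0.049 + 0.4²/2)·0.6667] / 0.3266 = [-0.0230 + 0.0447] / 0.3266 = 0.0664 ≈ 0.07
√T = √0.6667 = 0.8165
φ(d₁) = φ(0.07) = 0.3980
exp(−qT) = exp(−0.049·0.6667) = 0.9679
vega = S·exp(−qT)·φ(d₁)·√T = 430·0.9679·0.3980·0.8165 = 135.2503
(The call has the same vega.)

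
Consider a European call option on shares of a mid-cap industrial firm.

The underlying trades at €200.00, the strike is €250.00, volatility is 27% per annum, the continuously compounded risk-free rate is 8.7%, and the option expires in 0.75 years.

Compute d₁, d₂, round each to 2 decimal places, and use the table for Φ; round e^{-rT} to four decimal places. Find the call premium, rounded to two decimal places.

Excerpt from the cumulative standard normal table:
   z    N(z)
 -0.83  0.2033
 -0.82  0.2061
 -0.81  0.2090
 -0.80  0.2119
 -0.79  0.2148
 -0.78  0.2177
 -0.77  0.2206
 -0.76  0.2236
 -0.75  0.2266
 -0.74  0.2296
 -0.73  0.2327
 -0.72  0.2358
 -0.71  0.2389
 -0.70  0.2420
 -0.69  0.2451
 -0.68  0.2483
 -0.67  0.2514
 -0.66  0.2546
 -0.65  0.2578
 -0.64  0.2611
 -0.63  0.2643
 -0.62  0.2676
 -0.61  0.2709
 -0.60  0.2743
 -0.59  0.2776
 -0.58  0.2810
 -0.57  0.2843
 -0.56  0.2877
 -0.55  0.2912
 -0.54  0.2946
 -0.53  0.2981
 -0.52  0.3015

€7.23

σ√T = 0.27·√0.75 = 0.2338
d₁ = [ln(200/250) + (0.087 + 0.27²/2)·0.75] / 0.2338 = [-0.2231 + 0.0926] / 0.2338 = -0.5583 → -0.56
d₂ = d₁ − σ√T = -0.5583 − 0.2338 = -0.7922 → -0.79
exp(−rT) = exp(−0.087·0.75) = 0.9368
C = 200·N(-0.56) − 250·0.9368·N(-0.79) = 200·0.2877 − 250·0.9368·0.2148 = 57.5400 − 50.3062 = 7.2338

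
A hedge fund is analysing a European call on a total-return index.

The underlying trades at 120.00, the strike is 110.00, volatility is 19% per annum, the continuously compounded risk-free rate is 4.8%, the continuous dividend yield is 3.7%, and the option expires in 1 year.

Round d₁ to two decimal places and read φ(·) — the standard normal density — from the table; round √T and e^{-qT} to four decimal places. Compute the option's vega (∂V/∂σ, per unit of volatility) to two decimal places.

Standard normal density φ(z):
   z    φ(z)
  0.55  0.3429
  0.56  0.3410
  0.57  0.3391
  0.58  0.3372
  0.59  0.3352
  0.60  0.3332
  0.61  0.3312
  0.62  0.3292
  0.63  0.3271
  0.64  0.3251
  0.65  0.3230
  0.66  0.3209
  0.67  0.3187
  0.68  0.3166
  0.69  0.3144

σ√T = 0.19·√1 = 0.1900
d₁ = [ln(120/110) + (0.048 − 0.037 + ½·0.19²)·1] / (σ√T) = (0.0870 + 0.0291) / 0.1900 = 0.6108 which rounds to 0.61
√T = √1 = 1.0000
φ(d₁) = φ(0.61) = 0.3312
exp(−qT) = exp(−0.037·1) = 0.9637
vega = S·exp(−qT)·φ(d₁)·√T = 120·0.9637·0.3312·1.0000 = 38.3013

38.30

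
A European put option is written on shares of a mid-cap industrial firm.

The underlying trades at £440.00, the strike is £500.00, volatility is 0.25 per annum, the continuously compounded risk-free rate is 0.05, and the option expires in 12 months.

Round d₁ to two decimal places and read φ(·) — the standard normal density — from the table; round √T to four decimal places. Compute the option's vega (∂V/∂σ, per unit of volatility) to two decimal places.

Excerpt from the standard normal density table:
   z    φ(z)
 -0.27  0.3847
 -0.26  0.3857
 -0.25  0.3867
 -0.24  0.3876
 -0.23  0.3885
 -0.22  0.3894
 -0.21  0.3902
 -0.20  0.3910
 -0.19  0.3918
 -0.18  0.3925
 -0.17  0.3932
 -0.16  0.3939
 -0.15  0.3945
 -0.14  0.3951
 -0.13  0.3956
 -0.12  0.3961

172.39

σ√T = 0.25 × 1.0000 = 0.2500
d₁ = [ln(440/500) + (0.05 + ½·0.25²)·1] / (σ√T) = (-0.1278 + 0.0813) / 0.2500 = -0.1863 ⇒ -0.19
√T = √1 = 1.0000
φ(d₁) = φ(-0.19) = 0.3918
vega = S·φ(d₁)·√T = 440·0.3918·1.0000 = 172.3920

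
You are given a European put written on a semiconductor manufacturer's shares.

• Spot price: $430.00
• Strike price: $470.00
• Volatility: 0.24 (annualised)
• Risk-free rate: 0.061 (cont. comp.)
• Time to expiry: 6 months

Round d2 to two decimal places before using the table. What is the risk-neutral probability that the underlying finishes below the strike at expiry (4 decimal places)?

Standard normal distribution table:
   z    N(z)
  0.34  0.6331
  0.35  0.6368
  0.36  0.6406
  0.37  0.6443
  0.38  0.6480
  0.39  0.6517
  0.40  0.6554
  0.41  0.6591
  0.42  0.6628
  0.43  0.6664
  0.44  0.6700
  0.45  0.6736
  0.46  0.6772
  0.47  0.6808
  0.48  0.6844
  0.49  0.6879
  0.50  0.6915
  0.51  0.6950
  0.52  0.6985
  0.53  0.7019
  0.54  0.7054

σ√T = 0.24·√0.5 = 0.1697
ln(S/K) + (r + σ²/2)T = ln(430/470) + (0.061 + 0.24²/2)·0.5 = -0.0889 + 0.0449 = -0.0440
d₁ = -0.0440 / 0.1697 = -0.2596 → -0.26
d₂ = d₁ − σ√T = -0.2596 − 0.1697 = -0.4293 → -0.43
Pr(exercise) under Q = N(−d₂) = N(0.43) = 0.6664

0.6664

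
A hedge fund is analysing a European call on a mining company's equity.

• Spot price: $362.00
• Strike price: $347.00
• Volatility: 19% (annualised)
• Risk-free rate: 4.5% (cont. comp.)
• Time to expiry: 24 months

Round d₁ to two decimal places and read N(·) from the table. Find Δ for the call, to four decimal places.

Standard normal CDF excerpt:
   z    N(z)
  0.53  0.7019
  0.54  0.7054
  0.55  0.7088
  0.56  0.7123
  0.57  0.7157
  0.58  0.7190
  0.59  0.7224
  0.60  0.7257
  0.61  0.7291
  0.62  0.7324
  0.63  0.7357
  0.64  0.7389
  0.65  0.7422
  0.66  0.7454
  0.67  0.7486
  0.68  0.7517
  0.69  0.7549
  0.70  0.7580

σ√T = 0.19·√2 = 0.2687
d₁ = [ln(362/347) + (0.045 + 0.19²/2)·2] / 0.2687 = [0.0423 + 0.1261] / 0.2687 = 0.6268 ≈ 0.63
N(d₁) = N(0.63) = 0.7357
Δ_call = N(d₁) = 0.7357

0.7357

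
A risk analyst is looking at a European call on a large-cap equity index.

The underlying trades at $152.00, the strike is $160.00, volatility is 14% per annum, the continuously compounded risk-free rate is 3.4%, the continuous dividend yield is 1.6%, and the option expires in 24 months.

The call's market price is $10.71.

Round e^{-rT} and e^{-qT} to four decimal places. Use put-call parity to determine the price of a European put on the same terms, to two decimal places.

$12.99

exp(−qT) = exp(−0.016·2) = 0.9685;  exp(−rT) = exp(−0.034·2) = 0.9343
Put-call parity: C − P = S·e^(−qT) − K·e^(−rT) = 152·0.9685 − 160·0.9343 = 147.2120 − 149.4880 = -2.2760
P = C − (C − P) = 10.71 − (-2.2760) = 12.9860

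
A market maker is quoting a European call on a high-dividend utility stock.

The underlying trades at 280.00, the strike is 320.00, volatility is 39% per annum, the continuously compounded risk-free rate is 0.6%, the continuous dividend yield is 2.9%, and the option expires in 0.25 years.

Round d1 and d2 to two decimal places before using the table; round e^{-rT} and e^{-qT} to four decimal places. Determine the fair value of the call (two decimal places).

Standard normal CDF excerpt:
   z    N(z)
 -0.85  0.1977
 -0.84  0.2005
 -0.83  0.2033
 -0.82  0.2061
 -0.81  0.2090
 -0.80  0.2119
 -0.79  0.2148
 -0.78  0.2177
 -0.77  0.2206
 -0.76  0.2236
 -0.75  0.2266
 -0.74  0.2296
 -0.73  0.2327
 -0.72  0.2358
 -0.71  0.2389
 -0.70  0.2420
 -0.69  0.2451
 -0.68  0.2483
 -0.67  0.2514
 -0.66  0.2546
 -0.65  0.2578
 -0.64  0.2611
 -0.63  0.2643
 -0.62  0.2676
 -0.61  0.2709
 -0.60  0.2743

7.61

σ√T = 0.39·√0.25 = 0.1950
d₁ = [ln(280/320) + (0.006 − 0.029 + 0.39²/2)·0.25] / 0.1950 = [-0.1335 + 0.0133] / 0.1950 = -0.6168 → -0.62
d₂ = d₁ − σ√T = -0.6168 − 0.1950 = -0.8118 → -0.81
e^(−qT) = e^(−0.029·0.25) = 0.9928;  e^(−rT) = e^(−0.006·0.25) = 0.9985
C = 280·0.9928·N(-0.62) − 320·0.9985·N(-0.81) = 280·0.9928·0.2676 − 320·0.9985·0.2090 = 74.3885 − 66.7797 = 7.6088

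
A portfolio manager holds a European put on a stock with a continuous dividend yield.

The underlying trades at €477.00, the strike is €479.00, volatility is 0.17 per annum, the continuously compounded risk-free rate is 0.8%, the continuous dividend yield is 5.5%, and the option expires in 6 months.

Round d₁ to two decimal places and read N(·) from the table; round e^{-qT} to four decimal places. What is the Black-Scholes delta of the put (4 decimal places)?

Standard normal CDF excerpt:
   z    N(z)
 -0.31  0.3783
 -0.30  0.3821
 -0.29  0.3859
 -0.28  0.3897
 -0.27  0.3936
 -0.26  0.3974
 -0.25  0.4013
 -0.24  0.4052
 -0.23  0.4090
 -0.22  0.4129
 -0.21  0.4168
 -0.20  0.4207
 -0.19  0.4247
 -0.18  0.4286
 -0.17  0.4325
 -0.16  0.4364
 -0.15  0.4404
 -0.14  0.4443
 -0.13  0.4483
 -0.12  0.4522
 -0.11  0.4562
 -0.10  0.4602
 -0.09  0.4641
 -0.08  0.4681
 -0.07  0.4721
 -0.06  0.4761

-0.5521

σ√T = 0.17 × 0.7071 = 0.1202
ln(S/K) + (r − q + σ²/2)T = ln(477/479) + (0.008 − 0.055 + 0.17²/2)·0.5 = -0.0042 − 0.0163 = -0.0205
d₁ = -0.0205 / 0.1202 = -0.1702 which rounds to -0.17
N(d₁) = N(-0.17) = 0.4325
Δ_put = e^(−qT)·(N(d₁) − 1) = 0.9729·(0.4325 − 1) = -0.5521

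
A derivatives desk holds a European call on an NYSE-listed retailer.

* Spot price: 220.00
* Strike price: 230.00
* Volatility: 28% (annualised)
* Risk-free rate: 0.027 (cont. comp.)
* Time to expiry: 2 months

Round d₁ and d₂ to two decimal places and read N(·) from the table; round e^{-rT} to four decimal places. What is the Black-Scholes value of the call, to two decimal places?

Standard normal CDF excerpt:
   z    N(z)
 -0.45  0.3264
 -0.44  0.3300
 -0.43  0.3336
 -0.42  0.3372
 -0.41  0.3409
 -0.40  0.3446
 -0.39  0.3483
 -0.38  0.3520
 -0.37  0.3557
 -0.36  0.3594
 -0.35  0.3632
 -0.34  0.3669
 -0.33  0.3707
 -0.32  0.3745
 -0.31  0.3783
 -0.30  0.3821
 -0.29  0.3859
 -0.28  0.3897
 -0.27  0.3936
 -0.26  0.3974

6.84

σ√T = 0.28·√0.1667 = 0.1143
d₁ = [ln(220/230) + (0.027 + ½·0.28²)·0.1667] / (σ√T) = (-0.0445 + 0.0110) / 0.1143 = -0.2924 → -0.29
d₂ = -0.2924 − 0.1143 = -0.4067 → -0.41
e^(−rT) = e^(−0.027·0.1667) = 0.9955
C = 220·N(-0.29) − 230·0.9955·N(-0.41) = 220·0.3859 − 230·0.9955·0.3409 = 84.8980 − 78.0542 = 6.8438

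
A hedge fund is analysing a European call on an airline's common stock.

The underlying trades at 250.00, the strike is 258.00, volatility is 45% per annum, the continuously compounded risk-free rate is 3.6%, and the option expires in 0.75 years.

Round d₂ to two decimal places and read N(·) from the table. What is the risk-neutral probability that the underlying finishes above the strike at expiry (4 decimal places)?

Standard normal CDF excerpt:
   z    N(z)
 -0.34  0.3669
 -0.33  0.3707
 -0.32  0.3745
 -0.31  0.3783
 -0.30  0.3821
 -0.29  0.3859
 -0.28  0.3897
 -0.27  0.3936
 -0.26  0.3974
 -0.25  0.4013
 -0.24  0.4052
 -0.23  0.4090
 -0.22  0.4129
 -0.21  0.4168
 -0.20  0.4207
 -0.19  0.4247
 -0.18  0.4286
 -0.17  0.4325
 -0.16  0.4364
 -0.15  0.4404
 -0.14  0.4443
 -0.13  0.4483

0.4168

σ√T = 0.45·√0.75 = 0.3897
d₁ = [ln(250/258) + (0.036 + ½·0.45²)·0.75] / (σ√T) = (-0.0315 + 0.1029) / 0.3897 = 0.1833 ⇒ 0.18
d₂ = 0.1833 − 0.3897 = -0.2064 ⇒ -0.21
Pr(exercise) under Q = N(d₂) = 0.4168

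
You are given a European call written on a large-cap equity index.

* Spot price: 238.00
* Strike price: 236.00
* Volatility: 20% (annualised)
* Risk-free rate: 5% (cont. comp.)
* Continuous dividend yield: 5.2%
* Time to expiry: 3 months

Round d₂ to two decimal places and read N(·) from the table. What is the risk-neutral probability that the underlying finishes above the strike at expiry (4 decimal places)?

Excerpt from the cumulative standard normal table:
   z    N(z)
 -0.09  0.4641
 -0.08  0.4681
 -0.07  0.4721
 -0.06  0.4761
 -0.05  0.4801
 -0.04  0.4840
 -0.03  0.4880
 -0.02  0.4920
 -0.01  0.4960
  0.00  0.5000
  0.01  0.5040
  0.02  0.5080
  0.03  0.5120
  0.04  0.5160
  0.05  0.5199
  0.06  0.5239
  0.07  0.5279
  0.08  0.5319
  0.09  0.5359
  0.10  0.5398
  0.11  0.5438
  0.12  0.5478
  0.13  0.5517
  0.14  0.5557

0.5120

σ√T = 0.2·√0.25 = 0.1000
d₁ = [ln(238/236) + (0.05 − 0.052 + ½·0.2²)·0.25] / (σ√T) = (0.0084 + 0.0045) / 0.1000 = 0.1294 → 0.13
d₂ = 0.1294 − 0.1000 = 0.0294 → 0.03
Risk-neutral Pr[S_T > K] = N(d₂) = N(0.03) = 0.5120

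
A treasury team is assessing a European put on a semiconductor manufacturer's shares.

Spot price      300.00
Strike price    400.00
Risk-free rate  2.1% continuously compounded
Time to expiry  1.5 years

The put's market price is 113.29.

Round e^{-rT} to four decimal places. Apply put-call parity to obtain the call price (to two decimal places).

25.69

e^(−rT) = e^(−0.021·1.5) = 0.9690
Put-call parity: C − P = S − K·e^(−rT) = 300 − 400·0.9690 = 300 − 387.6000 = -87.6000
C = P + (C − P) = 113.29 + (-87.6000) = 25.6900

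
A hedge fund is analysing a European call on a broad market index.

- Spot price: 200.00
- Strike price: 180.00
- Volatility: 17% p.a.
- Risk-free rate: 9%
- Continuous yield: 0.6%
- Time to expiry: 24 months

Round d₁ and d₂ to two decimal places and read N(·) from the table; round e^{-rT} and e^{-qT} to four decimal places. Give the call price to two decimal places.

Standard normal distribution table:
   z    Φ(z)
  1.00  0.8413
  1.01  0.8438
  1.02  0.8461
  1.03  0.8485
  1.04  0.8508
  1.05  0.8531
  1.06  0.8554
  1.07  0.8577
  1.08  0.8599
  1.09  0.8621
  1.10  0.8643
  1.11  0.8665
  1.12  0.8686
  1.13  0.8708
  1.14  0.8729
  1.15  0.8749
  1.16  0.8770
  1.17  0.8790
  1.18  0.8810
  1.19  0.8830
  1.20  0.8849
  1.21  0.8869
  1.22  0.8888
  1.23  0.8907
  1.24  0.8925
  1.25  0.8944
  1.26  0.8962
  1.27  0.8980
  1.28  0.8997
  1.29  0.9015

49.89

T = 2;  σ√T = 0.2404
d₁ = [ln(200/180) + (0.09 − 0.006 + ½·0.17²)·2] / (σ√T) = (0.1054 + 0.1969) / 0.2404 = 1.2572 ≈ 1.26
d₂ = 1.2572 − 0.2404 = 1.0168 ≈ 1.02
exp(−qT) = exp(−0.006·2) = 0.9881;  exp(−rT) = exp(−0.09·2) = 0.8353
N(d₁) = N(1.26) = 0.8962;  N(d₂) = N(1.02) = 0.8461
C = 200·0.9881·0.8962 − 180·0.8353·0.8461 = 177.1070 − 127.2145 = 49.8925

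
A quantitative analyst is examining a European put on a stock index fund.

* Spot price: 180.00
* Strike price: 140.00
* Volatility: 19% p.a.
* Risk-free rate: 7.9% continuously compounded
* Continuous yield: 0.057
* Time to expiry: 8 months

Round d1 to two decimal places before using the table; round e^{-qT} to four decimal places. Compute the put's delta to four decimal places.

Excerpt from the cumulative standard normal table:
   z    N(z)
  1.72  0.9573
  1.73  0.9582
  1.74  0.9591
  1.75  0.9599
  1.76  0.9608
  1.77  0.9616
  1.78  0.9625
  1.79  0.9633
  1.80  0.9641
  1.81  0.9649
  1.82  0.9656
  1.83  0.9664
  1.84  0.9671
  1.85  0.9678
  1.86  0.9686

-0.0353

σ√T = 0.19·√0.6667 = 0.1551
d₁ = [ln(180/140) + (0.079 − 0.057 + 0.19²/2)·0.6667] / 0.1551 = [0.2513 + 0.0267] / 0.1551 = 1.7921 ⇒ 1.79
N(d₁) = N(1.79) = 0.9633
Δ_put = e^(−qT)·(N(d₁) − 1) = 0.9627·(0.9633 − 1) = -0.0353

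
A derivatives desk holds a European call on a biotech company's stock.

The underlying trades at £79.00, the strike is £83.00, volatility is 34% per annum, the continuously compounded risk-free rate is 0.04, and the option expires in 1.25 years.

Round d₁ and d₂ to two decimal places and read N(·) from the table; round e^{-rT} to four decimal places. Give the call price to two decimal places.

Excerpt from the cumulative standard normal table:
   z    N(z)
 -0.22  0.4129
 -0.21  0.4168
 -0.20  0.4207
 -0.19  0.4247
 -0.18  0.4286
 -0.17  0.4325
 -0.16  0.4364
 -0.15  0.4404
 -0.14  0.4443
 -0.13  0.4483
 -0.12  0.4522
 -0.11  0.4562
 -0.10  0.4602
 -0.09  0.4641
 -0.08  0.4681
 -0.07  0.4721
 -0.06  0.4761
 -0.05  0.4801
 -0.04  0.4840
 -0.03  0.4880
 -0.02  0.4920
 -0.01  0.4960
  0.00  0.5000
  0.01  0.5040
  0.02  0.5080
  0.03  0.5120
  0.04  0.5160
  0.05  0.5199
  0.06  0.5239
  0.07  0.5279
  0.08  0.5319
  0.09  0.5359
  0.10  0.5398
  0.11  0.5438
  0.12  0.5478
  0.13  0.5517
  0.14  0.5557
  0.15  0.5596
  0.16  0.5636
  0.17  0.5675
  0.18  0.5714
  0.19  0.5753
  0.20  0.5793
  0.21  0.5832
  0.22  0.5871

£11.92

σ√T = 0.34·√1.25 = 0.3801
d₁ = [ln(79/83) + (0.04 + 0.34²/2)·1.25] / 0.3801 = [-0.0494 + 0.1223] / 0.3801 = 0.1917 ≈ 0.19
d₂ = d₁ − σ√T = 0.1917 − 0.3801 = -0.1885 ≈ -0.19
e^(−rT) = e^(−0.04·1.25) = 0.9512
C = 79·N(0.19) − 83·0.9512·N(-0.19) = 79·0.5753 − 83·0.9512·0.4247 = 45.4487 − 33.5299 = 11.9188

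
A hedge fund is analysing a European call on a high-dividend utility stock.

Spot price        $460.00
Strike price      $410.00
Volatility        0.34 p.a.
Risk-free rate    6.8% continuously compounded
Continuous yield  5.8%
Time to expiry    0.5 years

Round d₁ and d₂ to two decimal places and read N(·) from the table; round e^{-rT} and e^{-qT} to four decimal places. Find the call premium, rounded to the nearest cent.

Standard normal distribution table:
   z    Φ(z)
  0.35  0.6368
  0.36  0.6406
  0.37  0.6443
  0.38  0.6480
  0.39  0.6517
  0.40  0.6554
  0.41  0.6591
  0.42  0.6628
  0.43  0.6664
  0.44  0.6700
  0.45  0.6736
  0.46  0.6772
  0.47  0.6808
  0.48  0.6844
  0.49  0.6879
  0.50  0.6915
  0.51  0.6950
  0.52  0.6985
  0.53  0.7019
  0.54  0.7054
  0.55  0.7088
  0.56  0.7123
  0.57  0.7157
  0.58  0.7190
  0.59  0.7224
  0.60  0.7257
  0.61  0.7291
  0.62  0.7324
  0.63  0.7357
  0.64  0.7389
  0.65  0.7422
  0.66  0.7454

$70.46

T = 0.5;  σ√T = 0.2404
d₁ = [ln(460/410) + (0.068 − 0.058 + 0.34²/2)·0.5] / 0.2404 = [0.1151 + 0.0339] / 0.2404 = 0.6196 → 0.62
d₂ = d₁ − σ√T = 0.6196 − 0.2404 = 0.3792 → 0.38
exp(−qT) = exp(−0.058·0.5) = 0.9714;  exp(−rT) = exp(−0.068·0.5) = 0.9666
N(d₁) = N(0.62) = 0.7324;  N(d₂) = N(0.38) = 0.6480
C = 460·0.9714·0.7324 − 410·0.9666·0.6480 = 327.2685 − 256.8063 = 70.4623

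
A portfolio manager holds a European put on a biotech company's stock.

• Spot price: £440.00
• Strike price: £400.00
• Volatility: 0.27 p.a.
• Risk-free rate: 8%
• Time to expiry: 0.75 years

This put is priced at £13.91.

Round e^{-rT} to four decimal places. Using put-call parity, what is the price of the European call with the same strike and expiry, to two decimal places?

£77.19

e^(−rT) = e^(−0.08·0.75) = 0.9418
Put-call parity: C − P = S − K·e^(−rT) = 440 − 400·0.9418 = 440 − 376.7200 = 63.2800
C = P + (C − P) = 13.91 + (63.2800) = 77.1900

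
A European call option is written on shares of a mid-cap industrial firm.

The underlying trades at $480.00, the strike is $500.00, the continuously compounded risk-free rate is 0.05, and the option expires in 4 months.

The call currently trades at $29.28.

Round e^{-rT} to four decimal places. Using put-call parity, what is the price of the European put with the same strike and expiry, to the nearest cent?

exp(−rT) = exp(−0.05·0.3333) = 0.9835
Put-call parity: C − P = S − K·e^(−rT) = 480 − 500·0.9835 = 480 − 491.7500 = -11.7500
P = C − (C − P) = 29.28 − (-11.7500) = 41.0300

$41.03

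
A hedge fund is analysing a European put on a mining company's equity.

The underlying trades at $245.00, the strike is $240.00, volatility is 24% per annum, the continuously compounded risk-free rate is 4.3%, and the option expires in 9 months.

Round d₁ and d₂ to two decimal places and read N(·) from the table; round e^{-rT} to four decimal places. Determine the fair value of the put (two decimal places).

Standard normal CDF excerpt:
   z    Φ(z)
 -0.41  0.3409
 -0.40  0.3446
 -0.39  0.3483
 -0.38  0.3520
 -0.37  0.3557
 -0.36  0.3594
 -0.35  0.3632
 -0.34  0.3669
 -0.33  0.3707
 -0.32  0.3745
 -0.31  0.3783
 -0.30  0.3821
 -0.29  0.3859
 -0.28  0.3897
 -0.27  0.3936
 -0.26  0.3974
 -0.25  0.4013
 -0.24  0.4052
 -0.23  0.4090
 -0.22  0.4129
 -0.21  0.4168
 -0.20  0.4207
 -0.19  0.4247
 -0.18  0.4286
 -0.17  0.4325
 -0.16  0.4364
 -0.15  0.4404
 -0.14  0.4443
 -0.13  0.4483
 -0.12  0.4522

$14.29

σ√T = 0.24 × 0.8660 = 0.2078
d₁ = [ln(245/240) + (0.043 + ½·0.24²)·0.75] / (σ√T) = (0.0206 + 0.0539) / 0.2078 = 0.3583 ⇒ 0.36
d₂ = 0.3583 − 0.2078 = 0.1504 ⇒ 0.15
e^(−rT) = e^(−0.043·0.75) = 0.9683
N(−d₂) = N(-0.15) = 0.4404;  N(−d₁) = N(-0.36) = 0.3594
P = 240·0.9683·0.4404 − 245·0.3594 = 102.3454 − 88.0530 = 14.2924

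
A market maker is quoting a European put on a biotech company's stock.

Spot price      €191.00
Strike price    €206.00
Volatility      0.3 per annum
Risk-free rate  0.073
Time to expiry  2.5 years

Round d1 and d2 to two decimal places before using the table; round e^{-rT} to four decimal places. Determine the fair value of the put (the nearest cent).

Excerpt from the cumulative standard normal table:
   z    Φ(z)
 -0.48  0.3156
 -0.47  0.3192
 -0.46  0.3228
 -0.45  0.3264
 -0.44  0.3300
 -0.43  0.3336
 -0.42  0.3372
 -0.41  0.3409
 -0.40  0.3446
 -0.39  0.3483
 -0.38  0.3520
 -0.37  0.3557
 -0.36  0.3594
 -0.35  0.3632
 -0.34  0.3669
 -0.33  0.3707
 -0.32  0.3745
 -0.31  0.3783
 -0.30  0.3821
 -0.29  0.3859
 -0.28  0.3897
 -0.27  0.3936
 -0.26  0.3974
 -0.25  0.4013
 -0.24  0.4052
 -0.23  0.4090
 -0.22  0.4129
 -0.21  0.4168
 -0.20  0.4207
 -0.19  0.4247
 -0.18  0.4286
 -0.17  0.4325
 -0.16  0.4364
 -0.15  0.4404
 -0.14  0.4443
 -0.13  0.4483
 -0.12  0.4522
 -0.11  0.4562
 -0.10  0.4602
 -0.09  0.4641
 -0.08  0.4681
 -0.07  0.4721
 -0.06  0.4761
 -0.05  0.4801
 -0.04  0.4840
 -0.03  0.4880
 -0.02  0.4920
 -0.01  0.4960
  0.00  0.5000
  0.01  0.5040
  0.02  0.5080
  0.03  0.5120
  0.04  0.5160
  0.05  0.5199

€24.85

σ√T = 0.3 × 1.5811 = 0.4743
ln(S/K) + (r + σ²/2)T = ln(191/206) + (0.073 + 0.3²/2)·2.5 = -0.0756 + 0.2950 = 0.2194
d₁ = 0.2194 / 0.4743 = 0.4625 ≈ 0.46
d₂ = d₁ − σ√T = 0.4625 − 0.4743 = -0.0118 ≈ -0.01
exp(−rT) = exp(−0.073·2.5) = 0.8332
N(−d₂) = N(0.01) = 0.5040;  N(−d₁) = N(-0.46) = 0.3228
P = 206·0.8332·0.5040 − 191·0.3228 = 86.5062 − 61.6548 = 24.8514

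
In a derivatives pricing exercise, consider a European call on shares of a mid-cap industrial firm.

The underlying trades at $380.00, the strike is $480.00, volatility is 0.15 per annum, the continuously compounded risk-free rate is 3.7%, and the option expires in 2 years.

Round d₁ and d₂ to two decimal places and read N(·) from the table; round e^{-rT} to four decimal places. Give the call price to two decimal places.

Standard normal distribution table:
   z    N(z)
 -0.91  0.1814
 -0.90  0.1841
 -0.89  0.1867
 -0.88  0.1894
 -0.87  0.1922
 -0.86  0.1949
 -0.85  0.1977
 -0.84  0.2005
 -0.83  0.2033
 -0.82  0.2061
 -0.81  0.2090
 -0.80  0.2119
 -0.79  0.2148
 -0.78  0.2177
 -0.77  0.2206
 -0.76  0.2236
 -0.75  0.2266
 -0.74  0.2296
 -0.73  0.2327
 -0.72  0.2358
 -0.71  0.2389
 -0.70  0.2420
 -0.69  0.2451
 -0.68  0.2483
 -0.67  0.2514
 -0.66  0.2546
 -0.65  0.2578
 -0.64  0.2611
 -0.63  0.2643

σ√T = 0.15·√2 = 0.2121
ln(S/K) + (r + σ²/2)T = ln(380/480) + (0.037 + 0.15²/2)·2 = -0.2336 + 0.0965 = -0.1371
d₁ = -0.1371 / 0.2121 = -0.6464 which rounds to -0.65
d₂ = d₁ − σ√T = -0.6464 − 0.2121 = -0.8585 which rounds to -0.86
e^(−rT) = e^(−0.037·2) = 0.9287
N(d₁) = N(-0.65) = 0.2578;  N(d₂) = N(-0.86) = 0.1949
C = 380·0.2578 − 480·0.9287·0.1949 = 97.9640 − 86.8817 = 11.0823

$11.08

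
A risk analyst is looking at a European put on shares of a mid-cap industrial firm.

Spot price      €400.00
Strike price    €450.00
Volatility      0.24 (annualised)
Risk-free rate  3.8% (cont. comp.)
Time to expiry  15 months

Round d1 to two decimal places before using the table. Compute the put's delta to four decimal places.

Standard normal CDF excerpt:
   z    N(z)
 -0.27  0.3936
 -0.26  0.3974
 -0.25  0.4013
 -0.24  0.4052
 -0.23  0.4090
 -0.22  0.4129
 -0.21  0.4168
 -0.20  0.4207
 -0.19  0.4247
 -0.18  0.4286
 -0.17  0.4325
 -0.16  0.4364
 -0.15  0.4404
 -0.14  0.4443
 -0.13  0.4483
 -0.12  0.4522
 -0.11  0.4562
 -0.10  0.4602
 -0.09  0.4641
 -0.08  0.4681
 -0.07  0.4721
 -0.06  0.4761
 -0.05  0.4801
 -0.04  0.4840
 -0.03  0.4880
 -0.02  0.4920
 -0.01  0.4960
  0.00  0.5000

σ√T = 0.24 × 1.1180 = 0.2683
d₁ = [ln(400/450) + (0.038 + ½·0.24²)·1.25] / (σ√T) = (-0.1178 + 0.0835) / 0.2683 = -0.1278 → -0.13
N(d₁) = N(-0.13) = 0.4483
Δ_put = N(d₁) − 1 = 0.4483 − 1 = -0.5517

-0.5517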